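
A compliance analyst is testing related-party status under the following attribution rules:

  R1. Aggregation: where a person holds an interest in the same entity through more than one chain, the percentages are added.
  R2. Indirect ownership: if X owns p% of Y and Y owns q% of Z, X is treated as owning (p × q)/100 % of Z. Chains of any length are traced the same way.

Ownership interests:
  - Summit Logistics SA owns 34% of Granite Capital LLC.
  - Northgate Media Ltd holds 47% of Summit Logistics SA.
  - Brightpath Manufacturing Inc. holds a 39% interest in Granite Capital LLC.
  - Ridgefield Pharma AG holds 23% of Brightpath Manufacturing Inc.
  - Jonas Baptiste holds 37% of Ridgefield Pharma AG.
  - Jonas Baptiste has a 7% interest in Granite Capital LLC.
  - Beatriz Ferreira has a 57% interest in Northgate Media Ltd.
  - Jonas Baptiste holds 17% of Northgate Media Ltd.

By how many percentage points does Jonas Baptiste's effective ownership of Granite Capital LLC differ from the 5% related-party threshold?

Chain via Northgate Media Ltd → Summit Logistics SA (R2): 17% × 47% × 34% = 2.7166% of Granite Capital LLC.
Chain via Ridgefield Pharma AG → Brightpath Manufacturing Inc. (R2): 37% × 23% × 39% = 3.3189% of Granite Capital LLC.
Direct interest in Granite Capital LLC: 7%.
Aggregating (R1): 2.7166% + 3.3189% + 7% = 13.0355%.
13.0355% exceeds the 5% threshold by 8.0355 percentage points.

8.0355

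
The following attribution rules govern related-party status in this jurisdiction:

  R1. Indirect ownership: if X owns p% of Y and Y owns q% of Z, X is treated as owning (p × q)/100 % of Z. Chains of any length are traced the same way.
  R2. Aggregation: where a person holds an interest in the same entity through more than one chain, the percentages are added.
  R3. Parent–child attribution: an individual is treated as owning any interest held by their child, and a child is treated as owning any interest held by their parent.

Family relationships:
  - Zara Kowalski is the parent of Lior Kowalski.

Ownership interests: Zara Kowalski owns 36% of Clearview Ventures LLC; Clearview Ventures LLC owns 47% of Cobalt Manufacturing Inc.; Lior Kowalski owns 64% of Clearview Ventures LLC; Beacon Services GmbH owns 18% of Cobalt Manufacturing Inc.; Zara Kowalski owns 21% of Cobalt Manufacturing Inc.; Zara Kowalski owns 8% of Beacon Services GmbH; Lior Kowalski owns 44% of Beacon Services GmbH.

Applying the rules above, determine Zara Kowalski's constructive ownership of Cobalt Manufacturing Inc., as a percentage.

By parent–child attribution (R3), Zara Kowalski is treated as also owning Lior Kowalski's interest in Beacon Services GmbH, giving 8% + 44% = 52%.
By parent–child attribution (R3), Zara Kowalski is treated as also owning Lior Kowalski's interest in Clearview Ventures LLC, giving 36% + 64% = 100%.
Chain via Beacon Services GmbH (R1): 52% × 18% = 9.36% of Cobalt Manufacturing Inc.
Chain via Clearview Ventures LLC (R1): 100% × 47% = 47% of Cobalt Manufacturing Inc.
Direct interest in Cobalt Manufacturing Inc: 21%.
Aggregating (R2): 9.36% + 47% + 21% = 77.36%.

77.36%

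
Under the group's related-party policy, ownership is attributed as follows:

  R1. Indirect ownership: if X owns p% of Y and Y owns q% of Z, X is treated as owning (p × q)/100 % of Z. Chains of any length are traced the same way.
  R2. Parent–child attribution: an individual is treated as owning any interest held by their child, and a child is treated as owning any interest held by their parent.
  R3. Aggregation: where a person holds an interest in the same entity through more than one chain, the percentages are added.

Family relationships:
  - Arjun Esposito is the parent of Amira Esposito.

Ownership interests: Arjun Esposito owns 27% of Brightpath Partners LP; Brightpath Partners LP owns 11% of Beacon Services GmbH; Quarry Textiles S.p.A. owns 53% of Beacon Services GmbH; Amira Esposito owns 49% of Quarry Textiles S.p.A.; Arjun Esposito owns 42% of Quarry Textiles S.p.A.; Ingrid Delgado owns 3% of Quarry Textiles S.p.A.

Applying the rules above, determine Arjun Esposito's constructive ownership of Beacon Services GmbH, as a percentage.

By parent–child attribution (R2), Arjun Esposito is treated as also owning Amira Esposito's interest in Quarry Textiles S.p.A, giving 42% + 49% = 91%.
Chain via Quarry Textiles S.p.A. (R1): 91% × 53% = 48.23% of Beacon Services GmbH.
Chain via Brightpath Partners LP (R1): 27% × 11% = 2.97% of Beacon Services GmbH.
Aggregating (R3): 48.23% + 2.97% = 51.2%.

51.2%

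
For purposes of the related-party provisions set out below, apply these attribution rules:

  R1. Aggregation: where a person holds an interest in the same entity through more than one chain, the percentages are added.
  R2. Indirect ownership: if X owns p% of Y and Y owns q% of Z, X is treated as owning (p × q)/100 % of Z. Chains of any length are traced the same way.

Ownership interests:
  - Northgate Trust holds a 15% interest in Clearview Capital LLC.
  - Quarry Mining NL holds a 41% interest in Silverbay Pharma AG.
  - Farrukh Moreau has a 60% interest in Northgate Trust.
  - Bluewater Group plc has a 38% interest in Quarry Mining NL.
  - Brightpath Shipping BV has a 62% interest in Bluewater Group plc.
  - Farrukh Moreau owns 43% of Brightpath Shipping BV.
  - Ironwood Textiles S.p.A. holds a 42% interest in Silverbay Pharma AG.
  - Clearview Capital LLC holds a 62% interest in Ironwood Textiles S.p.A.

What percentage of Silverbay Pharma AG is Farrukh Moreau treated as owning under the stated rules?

6.497228%

Chain via Northgate Trust → Clearview Capital LLC → Ironwood Textiles S.p.A. (R2): 60% × 15% × 62% × 42% = 2.3436% of Silverbay Pharma AG.
Chain via Brightpath Shipping BV → Bluewater Group plc → Quarry Mining NL (R2): 43% × 62% × 38% × 41% = 4.153628% of Silverbay Pharma AG.
Aggregating (R1): 2.3436% + 4.153628% = 6.497228%.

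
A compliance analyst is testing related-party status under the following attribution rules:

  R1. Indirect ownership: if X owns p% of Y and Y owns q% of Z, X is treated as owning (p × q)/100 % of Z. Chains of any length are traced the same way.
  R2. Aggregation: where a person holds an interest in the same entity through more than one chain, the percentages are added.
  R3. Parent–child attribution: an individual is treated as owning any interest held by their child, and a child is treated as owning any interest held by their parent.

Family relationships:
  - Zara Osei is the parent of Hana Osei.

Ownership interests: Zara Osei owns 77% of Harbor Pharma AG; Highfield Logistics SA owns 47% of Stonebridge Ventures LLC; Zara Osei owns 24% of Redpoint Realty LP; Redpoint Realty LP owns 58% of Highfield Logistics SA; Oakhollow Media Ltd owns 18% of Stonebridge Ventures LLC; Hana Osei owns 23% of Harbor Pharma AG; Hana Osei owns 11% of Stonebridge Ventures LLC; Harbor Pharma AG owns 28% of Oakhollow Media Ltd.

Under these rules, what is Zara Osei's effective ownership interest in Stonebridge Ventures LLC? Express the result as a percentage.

By parent–child attribution (R3), Zara Osei is treated as also owning Hana Osei's interest in Harbor Pharma AG, giving 77% + 23% = 100%.
By parent–child attribution (R3), Zara Osei is treated as owning Hana Osei's 11% interest in Stonebridge Ventures LLC.
Chain via Redpoint Realty LP → Highfield Logistics SA (R1): 24% × 58% × 47% = 6.5424% of Stonebridge Ventures LLC.
Chain via Harbor Pharma AG → Oakhollow Media Ltd (R1): 100% × 28% × 18% = 5.04% of Stonebridge Ventures LLC.
Direct interest in Stonebridge Ventures LLC: 11%.
Aggregating (R2): 6.5424% + 5.04% + 11% = 22.5824%.

22.5824%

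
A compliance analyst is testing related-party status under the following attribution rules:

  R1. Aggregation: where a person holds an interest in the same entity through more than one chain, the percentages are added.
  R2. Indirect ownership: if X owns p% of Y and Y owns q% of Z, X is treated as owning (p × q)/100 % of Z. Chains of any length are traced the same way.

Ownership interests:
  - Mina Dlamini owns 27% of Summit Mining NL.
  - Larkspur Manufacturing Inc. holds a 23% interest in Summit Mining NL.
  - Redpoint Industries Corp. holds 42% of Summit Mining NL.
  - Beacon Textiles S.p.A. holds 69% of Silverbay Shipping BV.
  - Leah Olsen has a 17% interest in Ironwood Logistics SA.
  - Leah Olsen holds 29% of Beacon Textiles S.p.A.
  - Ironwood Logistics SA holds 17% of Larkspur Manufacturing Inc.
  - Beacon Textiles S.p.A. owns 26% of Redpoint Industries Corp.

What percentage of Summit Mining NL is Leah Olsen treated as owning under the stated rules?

Chain via Beacon Textiles S.p.A. → Redpoint Industries Corp. (R2): 29% × 26% × 42% = 3.1668% of Summit Mining NL.
Chain via Ironwood Logistics SA → Larkspur Manufacturing Inc. (R2): 17% × 17% × 23% = 0.6647% of Summit Mining NL.
Aggregating (R1): 3.1668% + 0.6647% = 3.8315%.

3.8315%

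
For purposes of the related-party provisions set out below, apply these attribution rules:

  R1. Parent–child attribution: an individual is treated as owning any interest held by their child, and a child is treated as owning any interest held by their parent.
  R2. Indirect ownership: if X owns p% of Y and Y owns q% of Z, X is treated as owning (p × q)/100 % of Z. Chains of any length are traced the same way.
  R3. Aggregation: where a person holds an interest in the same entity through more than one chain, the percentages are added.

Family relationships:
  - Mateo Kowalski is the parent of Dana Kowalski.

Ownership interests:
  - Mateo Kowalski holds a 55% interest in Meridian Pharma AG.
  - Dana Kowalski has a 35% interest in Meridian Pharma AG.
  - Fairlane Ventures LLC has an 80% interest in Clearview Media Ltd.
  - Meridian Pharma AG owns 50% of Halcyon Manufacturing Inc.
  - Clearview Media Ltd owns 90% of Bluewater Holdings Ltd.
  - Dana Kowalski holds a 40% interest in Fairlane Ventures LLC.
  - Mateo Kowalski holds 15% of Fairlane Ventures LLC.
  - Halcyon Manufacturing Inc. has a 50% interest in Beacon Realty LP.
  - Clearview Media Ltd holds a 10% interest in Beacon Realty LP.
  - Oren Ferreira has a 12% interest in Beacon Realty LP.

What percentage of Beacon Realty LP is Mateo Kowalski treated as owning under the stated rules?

By parent–child attribution (R1), Mateo Kowalski is treated as also owning Dana Kowalski's interest in Fairlane Ventures LLC, giving 15% + 40% = 55%.
By parent–child attribution (R1), Mateo Kowalski is treated as also owning Dana Kowalski's interest in Meridian Pharma AG, giving 55% + 35% = 90%.
Chain via Fairlane Ventures LLC → Clearview Media Ltd (R2): 55% × 80% × 10% = 4.4% of Beacon Realty LP.
Chain via Meridian Pharma AG → Halcyon Manufacturing Inc. (R2): 90% × 50% × 50% = 22.5% of Beacon Realty LP.
Aggregating (R3): 4.4% + 22.5% = 26.9%.

26.9%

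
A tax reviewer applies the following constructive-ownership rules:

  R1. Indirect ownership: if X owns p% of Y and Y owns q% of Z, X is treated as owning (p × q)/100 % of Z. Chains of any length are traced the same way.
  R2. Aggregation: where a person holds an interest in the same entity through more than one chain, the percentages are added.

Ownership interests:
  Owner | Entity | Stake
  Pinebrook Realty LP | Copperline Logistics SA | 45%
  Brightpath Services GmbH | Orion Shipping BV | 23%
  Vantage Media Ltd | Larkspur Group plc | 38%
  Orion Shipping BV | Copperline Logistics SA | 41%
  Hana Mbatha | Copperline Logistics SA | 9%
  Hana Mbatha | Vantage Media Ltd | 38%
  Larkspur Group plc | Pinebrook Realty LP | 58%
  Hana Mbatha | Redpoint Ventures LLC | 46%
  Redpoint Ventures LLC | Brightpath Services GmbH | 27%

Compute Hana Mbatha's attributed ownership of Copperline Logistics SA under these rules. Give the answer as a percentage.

Chain via Redpoint Ventures LLC → Brightpath Services GmbH → Orion Shipping BV (R1): 46% × 27% × 23% × 41% = 1.171206% of Copperline Logistics SA.
Chain via Vantage Media Ltd → Larkspur Group plc → Pinebrook Realty LP (R1): 38% × 38% × 58% × 45% = 3.76884% of Copperline Logistics SA.
Direct interest in Copperline Logistics SA: 9%.
Aggregating (R2): 1.171206% + 3.76884% + 9% = 13.940046%.

13.940046%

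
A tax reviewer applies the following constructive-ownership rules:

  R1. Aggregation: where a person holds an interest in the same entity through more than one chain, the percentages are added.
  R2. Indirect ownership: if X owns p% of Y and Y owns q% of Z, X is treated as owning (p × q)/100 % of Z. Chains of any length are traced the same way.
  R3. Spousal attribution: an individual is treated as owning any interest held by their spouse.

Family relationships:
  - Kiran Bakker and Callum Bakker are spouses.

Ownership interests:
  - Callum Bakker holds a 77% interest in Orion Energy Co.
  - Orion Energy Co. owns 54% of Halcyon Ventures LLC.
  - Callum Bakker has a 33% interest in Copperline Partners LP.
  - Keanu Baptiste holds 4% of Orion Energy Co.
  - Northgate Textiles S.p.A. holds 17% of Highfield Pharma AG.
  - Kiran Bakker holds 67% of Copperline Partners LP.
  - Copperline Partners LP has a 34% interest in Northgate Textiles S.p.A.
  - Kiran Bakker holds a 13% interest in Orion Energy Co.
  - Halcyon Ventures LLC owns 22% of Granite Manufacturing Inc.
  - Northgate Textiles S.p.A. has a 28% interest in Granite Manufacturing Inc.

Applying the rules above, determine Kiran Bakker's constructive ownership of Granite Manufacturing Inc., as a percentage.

By spousal attribution (R3), Kiran Bakker is treated as also owning Callum Bakker's interest in Orion Energy Co, giving 13% + 77% = 90%.
By spousal attribution (R3), Kiran Bakker is treated as also owning Callum Bakker's interest in Copperline Partners LP, giving 67% + 33% = 100%.
Chain via Orion Energy Co. → Halcyon Ventures LLC (R2): 90% × 54% × 22% = 10.692% of Granite Manufacturing Inc.
Chain via Copperline Partners LP → Northgate Textiles S.p.A. (R2): 100% × 34% × 28% = 9.52% of Granite Manufacturing Inc.
Aggregating (R1): 10.692% + 9.52% = 20.212%.

20.212%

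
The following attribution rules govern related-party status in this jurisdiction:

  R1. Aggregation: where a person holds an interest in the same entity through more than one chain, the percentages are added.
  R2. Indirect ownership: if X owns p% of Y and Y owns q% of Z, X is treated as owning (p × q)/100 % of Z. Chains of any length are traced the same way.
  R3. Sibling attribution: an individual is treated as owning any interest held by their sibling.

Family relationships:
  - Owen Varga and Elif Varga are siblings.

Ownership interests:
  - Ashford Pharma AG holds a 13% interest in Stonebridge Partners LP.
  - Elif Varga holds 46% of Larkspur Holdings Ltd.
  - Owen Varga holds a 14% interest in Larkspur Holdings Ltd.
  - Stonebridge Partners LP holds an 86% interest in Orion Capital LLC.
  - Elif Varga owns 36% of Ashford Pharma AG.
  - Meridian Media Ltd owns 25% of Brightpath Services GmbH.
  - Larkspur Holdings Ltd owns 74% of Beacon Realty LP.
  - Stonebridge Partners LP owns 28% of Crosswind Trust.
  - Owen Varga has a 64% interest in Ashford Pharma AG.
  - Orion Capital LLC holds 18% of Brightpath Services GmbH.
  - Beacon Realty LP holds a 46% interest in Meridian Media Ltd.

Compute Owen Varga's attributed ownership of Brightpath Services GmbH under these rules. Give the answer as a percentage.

7.1184%

By sibling attribution (R3), Owen Varga is treated as also owning Elif Varga's interest in Ashford Pharma AG, giving 64% + 36% = 100%.
By sibling attribution (R3), Owen Varga is treated as also owning Elif Varga's interest in Larkspur Holdings Ltd, giving 14% + 46% = 60%.
Chain via Ashford Pharma AG → Stonebridge Partners LP → Orion Capital LLC (R2): 100% × 13% × 86% × 18% = 2.0124% of Brightpath Services GmbH.
Chain via Larkspur Holdings Ltd → Beacon Realty LP → Meridian Media Ltd (R2): 60% × 74% × 46% × 25% = 5.106% of Brightpath Services GmbH.
Aggregating (R1): 2.0124% + 5.106% = 7.1184%.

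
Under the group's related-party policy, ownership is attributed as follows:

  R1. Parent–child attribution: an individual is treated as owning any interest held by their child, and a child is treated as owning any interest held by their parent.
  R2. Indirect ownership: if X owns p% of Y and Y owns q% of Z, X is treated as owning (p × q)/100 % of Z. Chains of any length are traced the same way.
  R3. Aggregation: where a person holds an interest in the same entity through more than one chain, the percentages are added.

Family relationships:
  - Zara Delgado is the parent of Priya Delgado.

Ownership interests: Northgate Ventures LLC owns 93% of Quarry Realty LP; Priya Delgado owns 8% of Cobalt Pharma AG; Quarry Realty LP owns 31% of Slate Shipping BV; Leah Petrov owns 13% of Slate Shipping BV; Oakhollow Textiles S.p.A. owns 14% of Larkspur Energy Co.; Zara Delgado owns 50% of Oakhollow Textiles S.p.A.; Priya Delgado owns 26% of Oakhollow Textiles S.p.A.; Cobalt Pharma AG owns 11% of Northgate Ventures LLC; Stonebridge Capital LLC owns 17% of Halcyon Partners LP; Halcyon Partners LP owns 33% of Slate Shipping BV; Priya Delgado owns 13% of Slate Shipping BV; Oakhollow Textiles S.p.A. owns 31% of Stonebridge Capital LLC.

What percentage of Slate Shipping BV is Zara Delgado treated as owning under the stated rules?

14.57542%

By parent–child attribution (R1), Zara Delgado is treated as also owning Priya Delgado's interest in Oakhollow Textiles S.p.A, giving 50% + 26% = 76%.
By parent–child attribution (R1), Zara Delgado is treated as owning Priya Delgado's 8% interest in Cobalt Pharma AG.
By parent–child attribution (R1), Zara Delgado is treated as owning Priya Delgado's 13% interest in Slate Shipping BV.
Chain via Oakhollow Textiles S.p.A. → Stonebridge Capital LLC → Halcyon Partners LP (R2): 76% × 31% × 17% × 33% = 1.321716% of Slate Shipping BV.
Chain via Cobalt Pharma AG → Northgate Ventures LLC → Quarry Realty LP (R2): 8% × 11% × 93% × 31% = 0.253704% of Slate Shipping BV.
Direct interest in Slate Shipping BV: 13%.
Aggregating (R3): 1.321716% + 0.253704% + 13% = 14.57542%.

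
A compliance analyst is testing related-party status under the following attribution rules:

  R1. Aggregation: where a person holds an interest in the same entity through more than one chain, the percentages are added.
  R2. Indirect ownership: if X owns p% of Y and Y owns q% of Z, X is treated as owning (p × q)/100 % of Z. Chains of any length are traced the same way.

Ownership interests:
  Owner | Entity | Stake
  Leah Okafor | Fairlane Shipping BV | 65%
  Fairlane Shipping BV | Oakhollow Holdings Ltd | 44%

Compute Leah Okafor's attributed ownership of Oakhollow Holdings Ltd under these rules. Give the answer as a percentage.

Chain via Fairlane Shipping BV (R2): 65% × 44% = 28.6% of Oakhollow Holdings Ltd.

28.6%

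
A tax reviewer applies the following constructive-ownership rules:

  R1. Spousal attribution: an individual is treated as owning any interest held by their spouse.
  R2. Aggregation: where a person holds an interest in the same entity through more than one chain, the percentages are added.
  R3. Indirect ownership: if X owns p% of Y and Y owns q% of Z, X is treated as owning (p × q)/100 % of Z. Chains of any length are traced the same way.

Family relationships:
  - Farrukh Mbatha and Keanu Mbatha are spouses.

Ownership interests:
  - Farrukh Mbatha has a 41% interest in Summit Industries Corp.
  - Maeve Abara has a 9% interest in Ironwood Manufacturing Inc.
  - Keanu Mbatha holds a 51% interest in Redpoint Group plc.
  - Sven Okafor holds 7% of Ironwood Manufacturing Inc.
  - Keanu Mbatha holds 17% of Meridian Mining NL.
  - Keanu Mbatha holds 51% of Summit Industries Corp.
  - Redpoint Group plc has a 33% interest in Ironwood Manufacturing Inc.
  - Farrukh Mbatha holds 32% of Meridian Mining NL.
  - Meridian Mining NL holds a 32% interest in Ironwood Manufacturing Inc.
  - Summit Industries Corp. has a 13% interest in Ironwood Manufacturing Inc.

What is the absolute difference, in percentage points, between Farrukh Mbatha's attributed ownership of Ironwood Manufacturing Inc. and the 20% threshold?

24.47

By spousal attribution (R1), Farrukh Mbatha is treated as also owning Keanu Mbatha's interest in Meridian Mining NL, giving 32% + 17% = 49%.
By spousal attribution (R1), Farrukh Mbatha is treated as also owning Keanu Mbatha's interest in Summit Industries Corp, giving 41% + 51% = 92%.
By spousal attribution (R1), Farrukh Mbatha is treated as owning Keanu Mbatha's 51% interest in Redpoint Group plc.
Chain via Meridian Mining NL (R3): 49% × 32% = 15.68% of Ironwood Manufacturing Inc.
Chain via Summit Industries Corp. (R3): 92% × 13% = 11.96% of Ironwood Manufacturing Inc.
Chain via Redpoint Group plc (R3): 51% × 33% = 16.83% of Ironwood Manufacturing Inc.
Aggregating (R2): 15.68% + 11.96% + 16.83% = 44.47%.
44.47% exceeds the 20% threshold by 24.47 percentage points.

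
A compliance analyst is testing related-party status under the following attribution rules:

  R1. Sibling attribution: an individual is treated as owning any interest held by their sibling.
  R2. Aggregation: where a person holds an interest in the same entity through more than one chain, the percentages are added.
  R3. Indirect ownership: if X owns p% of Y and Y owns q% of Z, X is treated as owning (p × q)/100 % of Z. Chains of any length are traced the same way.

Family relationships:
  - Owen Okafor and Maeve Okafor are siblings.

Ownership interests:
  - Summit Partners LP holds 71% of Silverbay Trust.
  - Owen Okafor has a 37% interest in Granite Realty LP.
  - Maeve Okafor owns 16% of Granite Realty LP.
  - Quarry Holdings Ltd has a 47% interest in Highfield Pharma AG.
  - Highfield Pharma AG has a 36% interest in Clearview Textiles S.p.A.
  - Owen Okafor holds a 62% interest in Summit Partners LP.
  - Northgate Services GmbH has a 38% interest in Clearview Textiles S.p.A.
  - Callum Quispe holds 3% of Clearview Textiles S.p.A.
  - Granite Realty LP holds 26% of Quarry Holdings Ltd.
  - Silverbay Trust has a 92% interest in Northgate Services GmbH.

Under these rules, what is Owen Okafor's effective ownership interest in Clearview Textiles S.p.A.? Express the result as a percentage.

17.720968%

By sibling attribution (R1), Owen Okafor is treated as also owning Maeve Okafor's interest in Granite Realty LP, giving 37% + 16% = 53%.
Chain via Summit Partners LP → Silverbay Trust → Northgate Services GmbH (R3): 62% × 71% × 92% × 38% = 15.389392% of Clearview Textiles S.p.A.
Chain via Granite Realty LP → Quarry Holdings Ltd → Highfield Pharma AG (R3): 53% × 26% × 47% × 36% = 2.331576% of Clearview Textiles S.p.A.
Aggregating (R2): 15.389392% + 2.331576% = 17.720968%.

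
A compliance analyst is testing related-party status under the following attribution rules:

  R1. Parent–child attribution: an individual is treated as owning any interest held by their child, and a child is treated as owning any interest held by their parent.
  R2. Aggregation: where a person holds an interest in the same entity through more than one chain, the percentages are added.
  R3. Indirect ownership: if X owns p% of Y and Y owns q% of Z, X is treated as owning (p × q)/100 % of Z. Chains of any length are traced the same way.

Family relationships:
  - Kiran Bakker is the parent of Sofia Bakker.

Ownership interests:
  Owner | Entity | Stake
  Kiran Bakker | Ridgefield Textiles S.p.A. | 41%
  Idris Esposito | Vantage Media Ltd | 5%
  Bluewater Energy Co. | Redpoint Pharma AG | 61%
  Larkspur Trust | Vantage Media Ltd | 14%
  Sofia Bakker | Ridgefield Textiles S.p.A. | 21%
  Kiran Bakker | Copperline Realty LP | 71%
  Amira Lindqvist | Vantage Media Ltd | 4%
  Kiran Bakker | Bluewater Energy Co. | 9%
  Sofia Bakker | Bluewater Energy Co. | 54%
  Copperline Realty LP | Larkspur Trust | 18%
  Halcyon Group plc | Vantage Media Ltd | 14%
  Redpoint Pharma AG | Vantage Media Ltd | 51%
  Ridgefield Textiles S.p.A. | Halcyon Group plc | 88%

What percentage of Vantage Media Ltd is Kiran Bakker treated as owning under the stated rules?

By parent–child attribution (R1), Kiran Bakker is treated as also owning Sofia Bakker's interest in Ridgefield Textiles S.p.A, giving 41% + 21% = 62%.
By parent–child attribution (R1), Kiran Bakker is treated as also owning Sofia Bakker's interest in Bluewater Energy Co, giving 9% + 54% = 63%.
Chain via Ridgefield Textiles S.p.A. → Halcyon Group plc (R3): 62% × 88% × 14% = 7.6384% of Vantage Media Ltd.
Chain via Bluewater Energy Co. → Redpoint Pharma AG (R3): 63% × 61% × 51% = 19.5993% of Vantage Media Ltd.
Chain via Copperline Realty LP → Larkspur Trust (R3): 71% × 18% × 14% = 1.7892% of Vantage Media Ltd.
Aggregating (R2): 7.6384% + 19.5993% + 1.7892% = 29.0269%.

29.0269%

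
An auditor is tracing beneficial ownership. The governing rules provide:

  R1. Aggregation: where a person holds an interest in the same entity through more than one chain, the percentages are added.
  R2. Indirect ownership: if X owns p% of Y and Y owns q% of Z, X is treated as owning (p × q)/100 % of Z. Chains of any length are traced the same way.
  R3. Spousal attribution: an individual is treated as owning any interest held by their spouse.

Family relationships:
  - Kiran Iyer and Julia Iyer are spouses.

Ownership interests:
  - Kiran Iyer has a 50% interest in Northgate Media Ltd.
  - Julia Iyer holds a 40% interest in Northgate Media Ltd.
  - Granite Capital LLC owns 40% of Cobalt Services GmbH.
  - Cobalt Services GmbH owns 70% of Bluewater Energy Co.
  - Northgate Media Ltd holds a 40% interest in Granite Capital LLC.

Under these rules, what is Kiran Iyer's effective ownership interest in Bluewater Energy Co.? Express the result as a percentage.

10.08%

By spousal attribution (R3), Kiran Iyer is treated as also owning Julia Iyer's interest in Northgate Media Ltd, giving 50% + 40% = 90%.
Chain via Northgate Media Ltd → Granite Capital LLC → Cobalt Services GmbH (R2): 90% × 40% × 40% × 70% = 10.08% of Bluewater Energy Co.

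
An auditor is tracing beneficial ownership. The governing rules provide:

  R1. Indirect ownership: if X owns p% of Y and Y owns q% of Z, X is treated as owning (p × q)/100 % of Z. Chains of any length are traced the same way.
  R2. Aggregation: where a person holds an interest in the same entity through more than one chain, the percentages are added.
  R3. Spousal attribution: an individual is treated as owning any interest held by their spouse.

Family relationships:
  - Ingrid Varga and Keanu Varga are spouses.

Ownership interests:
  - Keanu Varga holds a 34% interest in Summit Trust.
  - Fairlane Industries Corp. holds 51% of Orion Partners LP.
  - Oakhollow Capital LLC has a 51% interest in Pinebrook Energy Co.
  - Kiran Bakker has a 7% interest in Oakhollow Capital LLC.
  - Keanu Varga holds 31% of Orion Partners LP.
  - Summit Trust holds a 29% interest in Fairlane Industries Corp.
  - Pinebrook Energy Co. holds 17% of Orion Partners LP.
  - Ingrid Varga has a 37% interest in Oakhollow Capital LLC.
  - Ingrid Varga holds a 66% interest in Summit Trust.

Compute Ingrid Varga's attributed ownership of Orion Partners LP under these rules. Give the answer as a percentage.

48.9979%

By spousal attribution (R3), Ingrid Varga is treated as also owning Keanu Varga's interest in Summit Trust, giving 66% + 34% = 100%.
By spousal attribution (R3), Ingrid Varga is treated as owning Keanu Varga's 31% interest in Orion Partners LP.
Chain via Summit Trust → Fairlane Industries Corp. (R1): 100% × 29% × 51% = 14.79% of Orion Partners LP.
Chain via Oakhollow Capital LLC → Pinebrook Energy Co. (R1): 37% × 51% × 17% = 3.2079% of Orion Partners LP.
Direct interest in Orion Partners LP: 31%.
Aggregating (R2): 14.79% + 3.2079% + 31% = 48.9979%.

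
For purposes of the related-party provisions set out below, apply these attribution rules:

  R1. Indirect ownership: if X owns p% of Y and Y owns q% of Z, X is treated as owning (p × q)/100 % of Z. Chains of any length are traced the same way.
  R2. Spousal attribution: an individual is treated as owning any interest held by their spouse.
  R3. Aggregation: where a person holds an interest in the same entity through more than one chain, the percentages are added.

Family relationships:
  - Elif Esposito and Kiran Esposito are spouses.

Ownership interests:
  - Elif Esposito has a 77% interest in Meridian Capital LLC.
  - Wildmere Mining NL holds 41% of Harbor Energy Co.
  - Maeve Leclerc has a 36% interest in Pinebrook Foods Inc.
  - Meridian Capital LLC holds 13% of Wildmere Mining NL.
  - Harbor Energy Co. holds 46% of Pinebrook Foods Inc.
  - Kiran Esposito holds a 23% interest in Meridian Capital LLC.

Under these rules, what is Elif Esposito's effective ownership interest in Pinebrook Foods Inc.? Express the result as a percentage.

2.4518%

By spousal attribution (R2), Elif Esposito is treated as also owning Kiran Esposito's interest in Meridian Capital LLC, giving 77% + 23% = 100%.
Chain via Meridian Capital LLC → Wildmere Mining NL → Harbor Energy Co. (R1): 100% × 13% × 41% × 46% = 2.4518% of Pinebrook Foods Inc.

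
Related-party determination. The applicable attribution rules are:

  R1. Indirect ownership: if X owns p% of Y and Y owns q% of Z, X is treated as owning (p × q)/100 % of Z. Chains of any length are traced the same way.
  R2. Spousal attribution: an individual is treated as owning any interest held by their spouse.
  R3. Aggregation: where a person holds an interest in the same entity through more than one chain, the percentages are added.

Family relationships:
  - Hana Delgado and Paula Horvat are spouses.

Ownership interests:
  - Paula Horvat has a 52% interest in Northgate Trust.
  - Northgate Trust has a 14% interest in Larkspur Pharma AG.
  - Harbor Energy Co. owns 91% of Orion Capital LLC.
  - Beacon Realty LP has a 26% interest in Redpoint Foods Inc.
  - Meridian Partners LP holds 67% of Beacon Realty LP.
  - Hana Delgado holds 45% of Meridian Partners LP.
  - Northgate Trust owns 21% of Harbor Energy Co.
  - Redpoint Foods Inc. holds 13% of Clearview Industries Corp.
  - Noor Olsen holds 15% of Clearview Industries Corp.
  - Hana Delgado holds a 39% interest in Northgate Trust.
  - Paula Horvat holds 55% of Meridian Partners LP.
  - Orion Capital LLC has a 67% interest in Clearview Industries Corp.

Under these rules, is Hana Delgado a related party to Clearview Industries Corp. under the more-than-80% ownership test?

No

By spousal attribution (R2), Hana Delgado is treated as also owning Paula Horvat's interest in Meridian Partners LP, giving 45% + 55% = 100%.
By spousal attribution (R2), Hana Delgado is treated as also owning Paula Horvat's interest in Northgate Trust, giving 39% + 52% = 91%.
Chain via Meridian Partners LP → Beacon Realty LP → Redpoint Foods Inc. (R1): 100% × 67% × 26% × 13% = 2.2646% of Clearview Industries Corp.
Chain via Northgate Trust → Harbor Energy Co. → Orion Capital LLC (R1): 91% × 21% × 91% × 67% = 11.651367% of Clearview Industries Corp.
Aggregating (R3): 2.2646% + 11.651367% = 13.915967%.
13.915967% does not exceed the 80% threshold, so Hana is not a related party to Clearview Industries Corp.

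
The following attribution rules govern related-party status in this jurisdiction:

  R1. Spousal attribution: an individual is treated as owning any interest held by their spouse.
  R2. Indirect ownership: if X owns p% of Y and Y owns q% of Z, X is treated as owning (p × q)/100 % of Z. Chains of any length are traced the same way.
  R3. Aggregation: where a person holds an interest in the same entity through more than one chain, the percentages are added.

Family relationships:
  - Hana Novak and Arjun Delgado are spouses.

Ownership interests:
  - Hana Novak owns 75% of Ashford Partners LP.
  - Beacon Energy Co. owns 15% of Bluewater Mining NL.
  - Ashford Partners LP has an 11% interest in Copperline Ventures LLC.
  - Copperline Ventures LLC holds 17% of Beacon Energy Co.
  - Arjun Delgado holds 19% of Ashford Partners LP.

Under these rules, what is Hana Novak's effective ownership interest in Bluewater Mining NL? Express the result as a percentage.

By spousal attribution (R1), Hana Novak is treated as also owning Arjun Delgado's interest in Ashford Partners LP, giving 75% + 19% = 94%.
Chain via Ashford Partners LP → Copperline Ventures LLC → Beacon Energy Co. (R2): 94% × 11% × 17% × 15% = 0.26367% of Bluewater Mining NL.

0.26367%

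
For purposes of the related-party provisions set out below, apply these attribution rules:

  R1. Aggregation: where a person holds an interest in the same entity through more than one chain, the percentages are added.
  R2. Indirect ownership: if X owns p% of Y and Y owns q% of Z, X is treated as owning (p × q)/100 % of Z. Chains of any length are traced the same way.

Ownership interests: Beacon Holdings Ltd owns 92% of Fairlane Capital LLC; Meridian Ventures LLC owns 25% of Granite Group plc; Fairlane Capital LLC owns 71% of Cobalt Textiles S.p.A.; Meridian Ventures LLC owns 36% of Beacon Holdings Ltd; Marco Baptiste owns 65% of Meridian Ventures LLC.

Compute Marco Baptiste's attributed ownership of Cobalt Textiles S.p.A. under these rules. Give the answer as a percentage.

15.28488%

Chain via Meridian Ventures LLC → Beacon Holdings Ltd → Fairlane Capital LLC (R2): 65% × 36% × 92% × 71% = 15.28488% of Cobalt Textiles S.p.A.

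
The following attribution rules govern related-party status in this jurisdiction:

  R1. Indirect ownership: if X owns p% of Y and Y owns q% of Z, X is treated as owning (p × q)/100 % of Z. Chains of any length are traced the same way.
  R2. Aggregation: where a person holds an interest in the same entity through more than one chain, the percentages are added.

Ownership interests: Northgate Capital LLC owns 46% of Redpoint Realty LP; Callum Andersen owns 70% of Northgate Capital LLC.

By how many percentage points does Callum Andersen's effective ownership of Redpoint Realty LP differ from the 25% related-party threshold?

7.2

Chain via Northgate Capital LLC (R1): 70% × 46% = 32.2% of Redpoint Realty LP.
32.2% exceeds the 25% threshold by 7.2 percentage points.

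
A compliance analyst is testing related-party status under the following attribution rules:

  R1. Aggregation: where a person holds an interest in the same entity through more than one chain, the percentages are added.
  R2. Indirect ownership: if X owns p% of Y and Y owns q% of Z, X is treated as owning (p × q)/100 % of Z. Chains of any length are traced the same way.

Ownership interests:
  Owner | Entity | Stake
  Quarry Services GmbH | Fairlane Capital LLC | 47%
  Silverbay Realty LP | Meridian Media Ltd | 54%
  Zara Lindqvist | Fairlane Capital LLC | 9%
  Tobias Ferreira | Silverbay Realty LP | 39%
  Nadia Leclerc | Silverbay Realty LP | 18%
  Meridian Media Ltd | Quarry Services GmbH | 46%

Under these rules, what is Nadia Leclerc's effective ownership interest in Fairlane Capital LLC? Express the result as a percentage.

2.101464%

Chain via Silverbay Realty LP → Meridian Media Ltd → Quarry Services GmbH (R2): 18% × 54% × 46% × 47% = 2.101464% of Fairlane Capital LLC.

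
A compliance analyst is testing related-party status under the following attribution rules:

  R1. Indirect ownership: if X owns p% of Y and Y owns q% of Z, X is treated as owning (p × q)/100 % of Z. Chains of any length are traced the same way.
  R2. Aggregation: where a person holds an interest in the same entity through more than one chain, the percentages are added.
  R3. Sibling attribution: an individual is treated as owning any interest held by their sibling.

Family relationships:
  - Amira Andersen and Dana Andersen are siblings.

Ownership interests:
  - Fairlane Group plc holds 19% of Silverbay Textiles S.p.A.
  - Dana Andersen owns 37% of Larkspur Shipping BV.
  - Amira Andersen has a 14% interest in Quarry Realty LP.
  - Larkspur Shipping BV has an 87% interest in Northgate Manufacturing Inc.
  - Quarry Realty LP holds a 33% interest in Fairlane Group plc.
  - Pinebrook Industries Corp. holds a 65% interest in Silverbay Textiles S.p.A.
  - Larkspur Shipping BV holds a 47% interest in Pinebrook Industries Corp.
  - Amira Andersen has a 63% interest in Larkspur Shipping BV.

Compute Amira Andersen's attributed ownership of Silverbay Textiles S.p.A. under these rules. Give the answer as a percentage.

By sibling attribution (R3), Amira Andersen is treated as also owning Dana Andersen's interest in Larkspur Shipping BV, giving 63% + 37% = 100%.
Chain via Larkspur Shipping BV → Pinebrook Industries Corp. (R1): 100% × 47% × 65% = 30.55% of Silverbay Textiles S.p.A.
Chain via Quarry Realty LP → Fairlane Group plc (R1): 14% × 33% × 19% = 0.8778% of Silverbay Textiles S.p.A.
Aggregating (R2): 30.55% + 0.8778% = 31.4278%.

31.4278%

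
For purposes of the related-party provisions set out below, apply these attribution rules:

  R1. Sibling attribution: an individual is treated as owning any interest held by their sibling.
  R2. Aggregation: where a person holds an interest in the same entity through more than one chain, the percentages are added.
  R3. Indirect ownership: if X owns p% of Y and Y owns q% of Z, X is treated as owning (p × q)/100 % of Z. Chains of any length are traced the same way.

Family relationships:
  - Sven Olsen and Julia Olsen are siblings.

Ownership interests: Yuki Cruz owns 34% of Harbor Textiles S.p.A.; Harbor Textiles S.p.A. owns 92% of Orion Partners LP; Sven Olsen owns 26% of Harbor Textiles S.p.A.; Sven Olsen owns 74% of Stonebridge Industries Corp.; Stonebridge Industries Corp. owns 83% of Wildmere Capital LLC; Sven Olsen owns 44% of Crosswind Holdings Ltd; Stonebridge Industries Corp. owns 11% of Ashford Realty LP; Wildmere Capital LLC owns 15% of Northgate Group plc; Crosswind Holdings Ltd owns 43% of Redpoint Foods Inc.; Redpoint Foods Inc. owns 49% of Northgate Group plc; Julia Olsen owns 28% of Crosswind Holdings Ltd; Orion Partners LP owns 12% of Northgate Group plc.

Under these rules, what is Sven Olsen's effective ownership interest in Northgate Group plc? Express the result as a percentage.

By sibling attribution (R1), Sven Olsen is treated as also owning Julia Olsen's interest in Crosswind Holdings Ltd, giving 44% + 28% = 72%.
Chain via Crosswind Holdings Ltd → Redpoint Foods Inc. (R3): 72% × 43% × 49% = 15.1704% of Northgate Group plc.
Chain via Harbor Textiles S.p.A. → Orion Partners LP (R3): 26% × 92% × 12% = 2.8704% of Northgate Group plc.
Chain via Stonebridge Industries Corp. → Wildmere Capital LLC (R3): 74% × 83% × 15% = 9.213% of Northgate Group plc.
Aggregating (R2): 15.1704% + 2.8704% + 9.213% = 27.2538%.

27.2538%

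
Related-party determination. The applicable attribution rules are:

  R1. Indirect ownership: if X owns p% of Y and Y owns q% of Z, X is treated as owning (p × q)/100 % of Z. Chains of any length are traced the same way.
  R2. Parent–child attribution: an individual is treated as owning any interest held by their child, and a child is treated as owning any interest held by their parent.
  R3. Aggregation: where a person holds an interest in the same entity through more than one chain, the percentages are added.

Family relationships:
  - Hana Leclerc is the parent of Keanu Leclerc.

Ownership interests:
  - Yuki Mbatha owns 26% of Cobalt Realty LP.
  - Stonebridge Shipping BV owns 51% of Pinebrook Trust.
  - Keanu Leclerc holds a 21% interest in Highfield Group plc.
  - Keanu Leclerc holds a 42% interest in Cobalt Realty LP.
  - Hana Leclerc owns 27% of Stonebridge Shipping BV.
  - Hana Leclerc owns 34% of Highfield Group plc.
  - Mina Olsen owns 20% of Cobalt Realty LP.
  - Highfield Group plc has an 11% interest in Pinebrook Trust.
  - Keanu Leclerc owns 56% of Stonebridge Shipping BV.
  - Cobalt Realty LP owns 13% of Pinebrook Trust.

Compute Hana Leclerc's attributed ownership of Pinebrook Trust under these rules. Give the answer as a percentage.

53.84%

By parent–child attribution (R2), Hana Leclerc is treated as also owning Keanu Leclerc's interest in Highfield Group plc, giving 34% + 21% = 55%.
By parent–child attribution (R2), Hana Leclerc is treated as also owning Keanu Leclerc's interest in Stonebridge Shipping BV, giving 27% + 56% = 83%.
By parent–child attribution (R2), Hana Leclerc is treated as owning Keanu Leclerc's 42% interest in Cobalt Realty LP.
Chain via Highfield Group plc (R1): 55% × 11% = 6.05% of Pinebrook Trust.
Chain via Stonebridge Shipping BV (R1): 83% × 51% = 42.33% of Pinebrook Trust.
Chain via Cobalt Realty LP (R1): 42% × 13% = 5.46% of Pinebrook Trust.
Aggregating (R3): 6.05% + 42.33% + 5.46% = 53.84%.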